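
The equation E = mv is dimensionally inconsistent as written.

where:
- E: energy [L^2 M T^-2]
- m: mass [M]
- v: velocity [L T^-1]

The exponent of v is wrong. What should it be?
The exponent of v should be 2: E = mv^2

The LHS E has dimensions [L^2 M T^-2]; v has dimensions [L T^-1].
As written, the RHS mv (exponent 1 on v) has dimensions [L M T^-1], which does not match.
With exponent 2, the RHS mv^2 has dimensions [L^2 M T^-2], matching the LHS.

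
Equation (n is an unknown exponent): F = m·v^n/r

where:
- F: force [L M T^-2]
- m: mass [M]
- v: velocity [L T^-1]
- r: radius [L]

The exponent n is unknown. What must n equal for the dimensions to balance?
n = 2

F has dimensions [L M T^-2]; v has dimensions [L T^-1].
The rest of the RHS has dimensions [L^-1 M], so v^n must supply [L^2 T^-2].
With n = 2: m·v^2/r has dimensions [L M T^-2], matching the LHS ✓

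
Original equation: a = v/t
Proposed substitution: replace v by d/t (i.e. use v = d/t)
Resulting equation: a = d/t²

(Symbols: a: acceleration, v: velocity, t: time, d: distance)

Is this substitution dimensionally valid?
Yes

[v] = [L T^-1] and [d/t] = [L T^-1]. These match, so the substitution replaces a quantity by one of the same dimensions and the result a = d/t² has LHS [L T^-2] vs RHS [L T^-2] — still consistent.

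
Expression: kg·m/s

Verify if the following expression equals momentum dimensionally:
Yes

The expression kg·m/s has dimensions [L M T^-1], which is exactly momentum [L M T^-1].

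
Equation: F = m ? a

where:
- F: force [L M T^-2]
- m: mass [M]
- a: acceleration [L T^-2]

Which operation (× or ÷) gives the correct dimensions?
multiplication (×): F = m × a

F [L M T^-2]; m [M]; a [L T^-2].
m × a → [L M T^-2] ✓
m ÷ a → [L^-1 M T^2] ✗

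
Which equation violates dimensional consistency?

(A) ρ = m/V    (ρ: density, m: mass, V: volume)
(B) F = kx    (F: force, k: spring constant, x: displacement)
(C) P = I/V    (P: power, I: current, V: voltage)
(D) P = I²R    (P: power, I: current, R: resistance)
(C) P = I/V

The equation (C) P = I/V is dimensionally incorrect.

LHS (P): [L^2 M T^-3]
RHS (I/V): [I^2 L^-2 M^-1 T^3] ✗

The dimensions do not match. The other three equations balance.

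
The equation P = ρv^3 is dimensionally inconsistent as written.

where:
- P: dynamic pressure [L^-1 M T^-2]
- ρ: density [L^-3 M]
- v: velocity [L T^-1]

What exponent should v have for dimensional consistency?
The exponent of v should be 2: P = ρv^2

The LHS P has dimensions [L^-1 M T^-2]; v has dimensions [L T^-1].
As written, the RHS ρv^3 (exponent 3 on v) has dimensions [M T^-3], which does not match.
With exponent 2, the RHS ρv^2 has dimensions [L^-1 M T^-2], matching the LHS.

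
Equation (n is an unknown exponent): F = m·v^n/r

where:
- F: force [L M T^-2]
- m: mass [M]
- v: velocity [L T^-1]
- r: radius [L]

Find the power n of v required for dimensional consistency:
n = 2

F has dimensions [L M T^-2]; v has dimensions [L T^-1].
The rest of the RHS has dimensions [L^-1 M], so v^n must supply [L^2 T^-2].
With n = 2: m·v^2/r has dimensions [L M T^-2], matching the LHS ✓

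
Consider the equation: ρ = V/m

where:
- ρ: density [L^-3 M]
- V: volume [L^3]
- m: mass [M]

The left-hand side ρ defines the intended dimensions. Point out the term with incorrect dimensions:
The right-hand side term V/m

ρ has dimensions [L^-3 M], but V/m has dimensions [L^3 M^-1], so the term V/m is dimensionally wrong for ρ.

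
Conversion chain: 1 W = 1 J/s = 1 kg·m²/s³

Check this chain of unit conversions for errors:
The chain is correct (no errors).

Correct: Watt is Joule per second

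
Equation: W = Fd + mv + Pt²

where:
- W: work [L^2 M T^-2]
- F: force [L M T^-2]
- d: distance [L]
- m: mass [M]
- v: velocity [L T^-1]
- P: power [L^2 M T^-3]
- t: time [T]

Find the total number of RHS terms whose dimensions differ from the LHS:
2

LHS W: [L^2 M T^-2]
- Fd: [L^2 M T^-2] ✓
- mv: [L M T^-1] ✗
- Pt²: [L^2 M T^-1] ✗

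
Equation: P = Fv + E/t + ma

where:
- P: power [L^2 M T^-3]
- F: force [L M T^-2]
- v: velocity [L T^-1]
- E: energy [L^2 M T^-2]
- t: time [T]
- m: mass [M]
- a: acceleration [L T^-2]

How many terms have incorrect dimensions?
1

LHS P: [L^2 M T^-3]
- Fv: [L^2 M T^-3] ✓
- E/t: [L^2 M T^-3] ✓
- ma: [L M T^-2] ✗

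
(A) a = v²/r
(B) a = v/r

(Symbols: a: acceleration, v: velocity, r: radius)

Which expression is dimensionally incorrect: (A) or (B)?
(B)

(A) a = v²/r: LHS [L T^-2], RHS [L T^-2] ✓
(B) a = v/r: LHS [L T^-2], RHS [T^-1] ✗

Expression (B) a = v/r is dimensionally incorrect.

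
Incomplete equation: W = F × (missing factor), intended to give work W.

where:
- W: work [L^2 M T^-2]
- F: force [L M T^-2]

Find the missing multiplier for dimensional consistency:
d (distance), dimensions [L]

W has dimensions [L^2 M T^-2] and F has dimensions [L M T^-2].
The missing factor must have dimensions [L^2 M T^-2] / [L M T^-2] = [L], i.e. distance (d).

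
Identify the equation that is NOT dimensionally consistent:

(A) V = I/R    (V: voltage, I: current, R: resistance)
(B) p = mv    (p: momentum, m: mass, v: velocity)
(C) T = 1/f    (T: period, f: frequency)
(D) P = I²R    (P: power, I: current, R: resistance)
(A) V = I/R

The equation (A) V = I/R is dimensionally incorrect.

LHS (V): [I^-1 L^2 M T^-3]
RHS (I/R): [I^3 L^-2 M^-1 T^3] ✗

The dimensions do not match. The other three equations balance.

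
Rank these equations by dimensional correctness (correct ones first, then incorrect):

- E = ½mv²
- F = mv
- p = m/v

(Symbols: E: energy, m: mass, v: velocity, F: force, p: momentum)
Dimensionally correct: E = ½mv²
Dimensionally incorrect: F = mv, p = m/v
Ordered (correct first, then incorrect): E = ½mv², F = mv, p = m/v

- E = ½mv²: LHS [L^2 M T^-2], RHS [L^2 M T^-2] → correct ✓
- F = mv: LHS [L M T^-2], RHS [L M T^-1] → incorrect ✗
- p = m/v: LHS [L M T^-1], RHS [L^-1 M T] → incorrect ✗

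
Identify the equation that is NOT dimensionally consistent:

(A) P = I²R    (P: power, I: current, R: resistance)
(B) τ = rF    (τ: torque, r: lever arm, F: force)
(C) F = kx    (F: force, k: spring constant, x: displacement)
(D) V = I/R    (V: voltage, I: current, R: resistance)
(D) V = I/R

The equation (D) V = I/R is dimensionally incorrect.

LHS (V): [I^-1 L^2 M T^-3]
RHS (I/R): [I^3 L^-2 M^-1 T^3] ✗

The dimensions do not match. The other three equations balance.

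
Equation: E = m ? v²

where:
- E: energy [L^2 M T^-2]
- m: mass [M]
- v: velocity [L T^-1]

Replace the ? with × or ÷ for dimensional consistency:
multiplication (×): E = m × v²

E [L^2 M T^-2]; m [M]; v² [L^2 T^-2].
m × v² → [L^2 M T^-2] ✓
m ÷ v² → [L^-2 M T^2] ✗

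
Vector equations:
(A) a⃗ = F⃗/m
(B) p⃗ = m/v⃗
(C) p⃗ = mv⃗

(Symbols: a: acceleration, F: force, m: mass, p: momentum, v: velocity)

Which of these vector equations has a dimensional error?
(B) p⃗ = m/v⃗

(A) a⃗ = F⃗/m: LHS [L T^-2], RHS [L T^-2] ✓ — force (vector) divided by mass (scalar)
(B) p⃗ = m/v⃗: LHS [L M T^-1], RHS [L^-1 M T] ✗ — momentum is mass times velocity; should be mv⃗ (and division by a vector is undefined)
(C) p⃗ = mv⃗: LHS [L M T^-1], RHS [L M T^-1] ✓ — mass (scalar) times velocity (vector)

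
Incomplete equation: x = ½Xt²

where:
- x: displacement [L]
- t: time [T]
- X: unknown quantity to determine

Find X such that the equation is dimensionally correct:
X = a (acceleration), dimensions [L T^-2]

x has dimensions [L]; the rest of the RHS (½ t²) has dimensions [T^2].
So X must have dimensions [L T^-2] — X = a (acceleration).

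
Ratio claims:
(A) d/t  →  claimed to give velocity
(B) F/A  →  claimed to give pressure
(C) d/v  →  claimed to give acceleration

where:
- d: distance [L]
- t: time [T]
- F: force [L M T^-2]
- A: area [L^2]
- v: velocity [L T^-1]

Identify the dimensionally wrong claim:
(C) d/v does not give acceleration

(A) d/t: [L T^-1] = velocity [L T^-1] ✓
(B) F/A: [L^-1 M T^-2] = pressure [L^-1 M T^-2] ✓
(C) d/v: [T] ≠ acceleration [L T^-2] ✗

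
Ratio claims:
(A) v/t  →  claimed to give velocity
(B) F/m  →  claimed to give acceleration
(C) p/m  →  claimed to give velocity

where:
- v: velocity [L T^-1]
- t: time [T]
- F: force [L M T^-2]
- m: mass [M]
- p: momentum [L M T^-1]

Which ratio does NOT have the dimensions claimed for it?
(A) v/t does not give velocity

(A) v/t: [L T^-2] ≠ velocity [L T^-1] ✗
(B) F/m: [L T^-2] = acceleration [L T^-2] ✓
(C) p/m: [L T^-1] = velocity [L T^-1] ✓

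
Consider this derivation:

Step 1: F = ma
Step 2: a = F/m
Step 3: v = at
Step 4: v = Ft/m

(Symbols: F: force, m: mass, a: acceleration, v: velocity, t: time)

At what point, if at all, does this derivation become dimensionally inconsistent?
No step introduces an error — all steps are dimensionally consistent.

Step 1: F = ma → LHS [L M T^-2], RHS [L M T^-2] ✓
Step 2: a = F/m → LHS [L T^-2], RHS [L T^-2] ✓
Step 3: v = at → LHS [L T^-1], RHS [L T^-1] ✓
Step 4: v = Ft/m → LHS [L T^-1], RHS [L T^-1] ✓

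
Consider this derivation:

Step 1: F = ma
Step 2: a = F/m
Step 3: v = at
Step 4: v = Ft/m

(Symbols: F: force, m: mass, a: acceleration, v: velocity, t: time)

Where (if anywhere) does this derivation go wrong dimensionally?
No step introduces an error — all steps are dimensionally consistent.

Step 1: F = ma → LHS [L M T^-2], RHS [L M T^-2] ✓
Step 2: a = F/m → LHS [L T^-2], RHS [L T^-2] ✓
Step 3: v = at → LHS [L T^-1], RHS [L T^-1] ✓
Step 4: v = Ft/m → LHS [L T^-1], RHS [L T^-1] ✓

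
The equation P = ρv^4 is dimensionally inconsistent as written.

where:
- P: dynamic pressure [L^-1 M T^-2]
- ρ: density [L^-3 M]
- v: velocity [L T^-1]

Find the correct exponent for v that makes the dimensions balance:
The exponent of v should be 2: P = ρv^2

The LHS P has dimensions [L^-1 M T^-2]; v has dimensions [L T^-1].
As written, the RHS ρv^4 (exponent 4 on v) has dimensions [L M T^-4], which does not match.
With exponent 2, the RHS ρv^2 has dimensions [L^-1 M T^-2], matching the LHS.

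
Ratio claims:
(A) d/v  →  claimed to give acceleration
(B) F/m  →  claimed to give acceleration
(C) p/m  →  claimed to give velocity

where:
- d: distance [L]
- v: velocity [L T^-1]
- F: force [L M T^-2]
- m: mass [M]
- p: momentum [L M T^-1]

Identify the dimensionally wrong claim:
(A) d/v does not give acceleration

(A) d/v: [T] ≠ acceleration [L T^-2] ✗
(B) F/m: [L T^-2] = acceleration [L T^-2] ✓
(C) p/m: [L T^-1] = velocity [L T^-1] ✓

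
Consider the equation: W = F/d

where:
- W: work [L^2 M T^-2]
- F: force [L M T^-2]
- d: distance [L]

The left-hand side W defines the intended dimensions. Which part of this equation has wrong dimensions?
The right-hand side term F/d

W has dimensions [L^2 M T^-2], but F/d has dimensions [M T^-2], so the term F/d is dimensionally wrong for W.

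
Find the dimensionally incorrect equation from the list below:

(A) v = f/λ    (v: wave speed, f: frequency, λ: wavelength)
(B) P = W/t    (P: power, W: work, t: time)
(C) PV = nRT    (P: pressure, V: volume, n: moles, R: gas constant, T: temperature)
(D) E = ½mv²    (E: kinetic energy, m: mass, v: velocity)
(A) v = f/λ

The equation (A) v = f/λ is dimensionally incorrect.

LHS (v): [L T^-1]
RHS (f/λ): [L^-1 T^-1] ✗

The dimensions do not match. The other three equations balance.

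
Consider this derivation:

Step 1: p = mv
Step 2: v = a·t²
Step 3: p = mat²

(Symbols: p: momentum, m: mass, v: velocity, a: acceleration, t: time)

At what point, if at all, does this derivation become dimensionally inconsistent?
Step 2

Step 1: p = mv → LHS [L M T^-1], RHS [L M T^-1] ✓
Step 2: v = a·t² → LHS [L T^-1], RHS [L] ✗

The first dimensional inconsistency appears in step 2: v = a·t²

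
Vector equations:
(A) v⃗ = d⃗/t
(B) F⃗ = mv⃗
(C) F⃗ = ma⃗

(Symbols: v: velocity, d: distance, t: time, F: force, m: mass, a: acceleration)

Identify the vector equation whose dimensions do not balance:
(B) F⃗ = mv⃗

(A) v⃗ = d⃗/t: LHS [L T^-1], RHS [L T^-1] ✓ — displacement (vector) divided by time (scalar)
(B) F⃗ = mv⃗: LHS [L M T^-2], RHS [L M T^-1] ✗ — mass times velocity is momentum, not force; should be ma⃗
(C) F⃗ = ma⃗: LHS [L M T^-2], RHS [L M T^-2] ✓ — Force and acceleration are vectors, mass is a scalar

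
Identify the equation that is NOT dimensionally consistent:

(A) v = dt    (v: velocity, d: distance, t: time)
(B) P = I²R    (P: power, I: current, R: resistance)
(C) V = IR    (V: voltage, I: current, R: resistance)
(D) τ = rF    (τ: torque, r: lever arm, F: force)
(A) v = dt

The equation (A) v = dt is dimensionally incorrect.

LHS (v): [L T^-1]
RHS (dt): [L T] ✗

The dimensions do not match. The other three equations balance.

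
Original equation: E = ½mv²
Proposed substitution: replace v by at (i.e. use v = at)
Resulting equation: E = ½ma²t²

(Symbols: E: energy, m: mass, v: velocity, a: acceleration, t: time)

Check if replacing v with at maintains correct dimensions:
Yes

[v] = [L T^-1] and [at] = [L T^-1]. These match, so the substitution replaces a quantity by one of the same dimensions and the result E = ½ma²t² has LHS [L^2 M T^-2] vs RHS [L^2 M T^-2] — still consistent.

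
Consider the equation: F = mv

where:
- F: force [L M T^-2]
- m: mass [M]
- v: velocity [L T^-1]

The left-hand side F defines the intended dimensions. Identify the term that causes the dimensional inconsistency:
The right-hand side term mv

F has dimensions [L M T^-2], but mv has dimensions [L M T^-1], so the term mv is dimensionally wrong for F.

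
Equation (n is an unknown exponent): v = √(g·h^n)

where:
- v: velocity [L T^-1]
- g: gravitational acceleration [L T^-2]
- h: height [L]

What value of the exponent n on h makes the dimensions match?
n = 1

v has dimensions [L T^-1]; h has dimensions [L].
With n = 1: √(g·h^1) has dimensions [L T^-1], matching the LHS ✓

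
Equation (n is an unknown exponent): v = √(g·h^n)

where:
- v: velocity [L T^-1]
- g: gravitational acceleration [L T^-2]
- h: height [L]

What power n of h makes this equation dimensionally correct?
n = 1

v has dimensions [L T^-1]; h has dimensions [L].
With n = 1: √(g·h^1) has dimensions [L T^-1], matching the LHS ✓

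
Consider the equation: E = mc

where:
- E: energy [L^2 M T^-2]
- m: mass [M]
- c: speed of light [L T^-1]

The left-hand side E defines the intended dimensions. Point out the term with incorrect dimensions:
The right-hand side term mc

E has dimensions [L^2 M T^-2], but mc has dimensions [L M T^-1], so the term mc is dimensionally wrong for E.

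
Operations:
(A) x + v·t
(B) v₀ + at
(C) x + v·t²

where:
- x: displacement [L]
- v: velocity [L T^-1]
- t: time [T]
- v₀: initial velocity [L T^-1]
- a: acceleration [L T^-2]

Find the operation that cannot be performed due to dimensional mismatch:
(C) x + v·t²

(A) x + v·t: x [L] and v·t [L] — same dimensions ✓
(B) v₀ + at: v₀ [L T^-1] and at [L T^-1] — same dimensions ✓
(C) x + v·t²: x [L] and v·t² [L T] — different dimensions cannot be added/subtracted ✗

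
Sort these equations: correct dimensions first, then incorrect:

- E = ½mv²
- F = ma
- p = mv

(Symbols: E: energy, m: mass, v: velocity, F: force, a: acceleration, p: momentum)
Dimensionally correct: E = ½mv², F = ma, p = mv
Dimensionally incorrect: none
Ordered (correct first, then incorrect): E = ½mv², F = ma, p = mv

- E = ½mv²: LHS [L^2 M T^-2], RHS [L^2 M T^-2] → correct ✓
- F = ma: LHS [L M T^-2], RHS [L M T^-2] → correct ✓
- p = mv: LHS [L M T^-1], RHS [L M T^-1] → correct ✓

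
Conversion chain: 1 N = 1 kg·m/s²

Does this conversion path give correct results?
The chain is correct (no errors).

Correct: Newton is defined as kg·m/s²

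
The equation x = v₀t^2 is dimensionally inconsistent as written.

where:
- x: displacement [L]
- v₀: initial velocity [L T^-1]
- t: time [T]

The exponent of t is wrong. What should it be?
The exponent of t should be 1: x = v₀t

The LHS x has dimensions [L]; t has dimensions [T].
As written, the RHS v₀t^2 (exponent 2 on t) has dimensions [L T], which does not match.
With exponent 1, the RHS v₀t has dimensions [L], matching the LHS.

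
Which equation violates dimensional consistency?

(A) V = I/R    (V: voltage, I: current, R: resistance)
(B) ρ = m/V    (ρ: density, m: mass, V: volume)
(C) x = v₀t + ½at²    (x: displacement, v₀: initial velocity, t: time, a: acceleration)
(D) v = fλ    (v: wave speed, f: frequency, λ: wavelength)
(A) V = I/R

The equation (A) V = I/R is dimensionally incorrect.

LHS (V): [I^-1 L^2 M T^-3]
RHS (I/R): [I^3 L^-2 M^-1 T^3] ✗

The dimensions do not match. The other three equations balance.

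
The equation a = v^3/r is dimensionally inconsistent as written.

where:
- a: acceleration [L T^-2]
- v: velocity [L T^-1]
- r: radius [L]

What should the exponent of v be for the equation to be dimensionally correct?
The exponent of v should be 2: a = v^2/r

The LHS a has dimensions [L T^-2]; v has dimensions [L T^-1].
As written, the RHS v^3/r (exponent 3 on v) has dimensions [L^2 T^-3], which does not match.
With exponent 2, the RHS v^2/r has dimensions [L T^-2], matching the LHS.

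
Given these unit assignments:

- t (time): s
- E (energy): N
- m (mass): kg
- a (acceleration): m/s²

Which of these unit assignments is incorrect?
E

The variable E (energy) should have units J, not N.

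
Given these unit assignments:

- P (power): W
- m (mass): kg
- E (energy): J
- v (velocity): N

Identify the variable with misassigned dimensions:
v

The variable v (velocity) should have units m/s, not N.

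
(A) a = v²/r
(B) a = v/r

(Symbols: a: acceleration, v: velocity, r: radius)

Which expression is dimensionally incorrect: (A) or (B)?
(B)

(A) a = v²/r: LHS [L T^-2], RHS [L T^-2] ✓
(B) a = v/r: LHS [L T^-2], RHS [T^-1] ✗

Expression (B) a = v/r is dimensionally incorrect.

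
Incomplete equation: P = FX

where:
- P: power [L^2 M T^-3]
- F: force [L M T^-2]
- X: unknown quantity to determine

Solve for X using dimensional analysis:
X = v (velocity), dimensions [L T^-1]

P has dimensions [L^2 M T^-3]; the rest of the RHS (F) has dimensions [L M T^-2].
So X must have dimensions [L T^-1] — X = v (velocity).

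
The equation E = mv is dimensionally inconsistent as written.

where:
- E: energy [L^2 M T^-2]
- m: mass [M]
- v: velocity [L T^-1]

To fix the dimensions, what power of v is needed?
The exponent of v should be 2: E = mv^2

The LHS E has dimensions [L^2 M T^-2]; v has dimensions [L T^-1].
As written, the RHS mv (exponent 1 on v) has dimensions [L M T^-1], which does not match.
With exponent 2, the RHS mv^2 has dimensions [L^2 M T^-2], matching the LHS.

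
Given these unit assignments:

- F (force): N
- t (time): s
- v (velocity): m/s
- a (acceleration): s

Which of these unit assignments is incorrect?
a

The variable a (acceleration) should have units m/s², not s.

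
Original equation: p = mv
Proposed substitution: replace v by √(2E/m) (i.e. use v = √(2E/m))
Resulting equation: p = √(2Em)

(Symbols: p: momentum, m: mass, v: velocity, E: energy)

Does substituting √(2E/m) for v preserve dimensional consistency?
Yes

[v] = [L T^-1] and [√(2E/m)] = [L T^-1]. These match, so the substitution replaces a quantity by one of the same dimensions and the result p = √(2Em) has LHS [L M T^-1] vs RHS [L M T^-1] — still consistent.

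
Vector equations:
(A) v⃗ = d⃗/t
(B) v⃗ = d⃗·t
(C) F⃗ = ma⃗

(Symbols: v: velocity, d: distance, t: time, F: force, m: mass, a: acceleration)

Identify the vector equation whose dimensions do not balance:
(B) v⃗ = d⃗·t

(A) v⃗ = d⃗/t: LHS [L T^-1], RHS [L T^-1] ✓ — displacement (vector) divided by time (scalar)
(B) v⃗ = d⃗·t: LHS [L T^-1], RHS [L T] ✗ — velocity is displacement per time; should be d⃗/t
(C) F⃗ = ma⃗: LHS [L M T^-2], RHS [L M T^-2] ✓ — Force and acceleration are vectors, mass is a scalar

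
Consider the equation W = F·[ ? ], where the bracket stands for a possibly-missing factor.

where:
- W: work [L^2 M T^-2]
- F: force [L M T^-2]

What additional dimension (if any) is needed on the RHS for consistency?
[L] — length (e.g. a distance d)

W has dimensions [L^2 M T^-2]; F has dimensions [L M T^-2].
The bracketed factor must supply [L^2 M T^-2] / [L M T^-2] = [L].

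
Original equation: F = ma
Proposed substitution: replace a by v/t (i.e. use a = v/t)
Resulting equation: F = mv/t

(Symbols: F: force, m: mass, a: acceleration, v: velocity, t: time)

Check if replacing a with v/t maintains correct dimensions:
Yes

[a] = [L T^-2] and [v/t] = [L T^-2]. These match, so the substitution replaces a quantity by one of the same dimensions and the result F = mv/t has LHS [L M T^-2] vs RHS [L M T^-2] — still consistent.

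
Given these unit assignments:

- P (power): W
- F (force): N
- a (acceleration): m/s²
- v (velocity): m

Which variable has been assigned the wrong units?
v

The variable v (velocity) should have units m/s, not m.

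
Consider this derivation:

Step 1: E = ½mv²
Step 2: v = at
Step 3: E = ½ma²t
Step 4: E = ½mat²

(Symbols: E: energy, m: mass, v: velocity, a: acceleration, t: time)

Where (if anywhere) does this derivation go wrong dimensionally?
Step 3

Step 1: E = ½mv² → LHS [L^2 M T^-2], RHS [L^2 M T^-2] ✓
Step 2: v = at → LHS [L T^-1], RHS [L T^-1] ✓
Step 3: E = ½ma²t → LHS [L^2 M T^-2], RHS [L^2 M T^-3] ✗

The first dimensional inconsistency appears in step 3: E = ½ma²t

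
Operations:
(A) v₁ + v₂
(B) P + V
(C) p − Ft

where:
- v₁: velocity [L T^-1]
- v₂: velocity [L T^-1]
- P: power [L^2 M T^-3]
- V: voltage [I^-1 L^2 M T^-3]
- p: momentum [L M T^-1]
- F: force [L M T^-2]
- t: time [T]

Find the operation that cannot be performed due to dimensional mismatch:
(B) P + V

(A) v₁ + v₂: v₁ [L T^-1] and v₂ [L T^-1] — same dimensions ✓
(B) P + V: P [L^2 M T^-3] and V [I^-1 L^2 M T^-3] — different dimensions cannot be added/subtracted ✗
(C) p − Ft: p [L M T^-1] and Ft [L M T^-1] — same dimensions ✓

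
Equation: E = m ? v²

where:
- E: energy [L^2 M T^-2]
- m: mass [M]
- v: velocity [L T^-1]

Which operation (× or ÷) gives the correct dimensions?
multiplication (×): E = m × v²

E [L^2 M T^-2]; m [M]; v² [L^2 T^-2].
m × v² → [L^2 M T^-2] ✓
m ÷ v² → [L^-2 M T^2] ✗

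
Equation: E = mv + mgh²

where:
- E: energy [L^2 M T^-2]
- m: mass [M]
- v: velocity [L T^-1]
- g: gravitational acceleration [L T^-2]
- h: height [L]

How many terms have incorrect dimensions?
2

LHS E: [L^2 M T^-2]
- mv: [L M T^-1] ✗
- mgh²: [L^3 M T^-2] ✗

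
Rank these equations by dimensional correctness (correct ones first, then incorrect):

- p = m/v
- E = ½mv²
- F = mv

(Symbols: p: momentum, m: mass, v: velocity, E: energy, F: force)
Dimensionally correct: E = ½mv²
Dimensionally incorrect: p = m/v, F = mv
Ordered (correct first, then incorrect): E = ½mv², p = m/v, F = mv

- p = m/v: LHS [L M T^-1], RHS [L^-1 M T] → incorrect ✗
- E = ½mv²: LHS [L^2 M T^-2], RHS [L^2 M T^-2] → correct ✓
- F = mv: LHS [L M T^-2], RHS [L M T^-1] → incorrect ✗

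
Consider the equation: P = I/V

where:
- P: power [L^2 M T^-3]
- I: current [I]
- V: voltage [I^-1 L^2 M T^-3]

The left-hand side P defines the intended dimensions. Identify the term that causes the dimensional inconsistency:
The right-hand side term I/V

P has dimensions [L^2 M T^-3], but I/V has dimensions [I^2 L^-2 M^-1 T^3], so the term I/V is dimensionally wrong for P.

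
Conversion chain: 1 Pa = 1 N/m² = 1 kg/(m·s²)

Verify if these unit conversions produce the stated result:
The chain is correct (no errors).

Correct: Pascal is Newton per square meter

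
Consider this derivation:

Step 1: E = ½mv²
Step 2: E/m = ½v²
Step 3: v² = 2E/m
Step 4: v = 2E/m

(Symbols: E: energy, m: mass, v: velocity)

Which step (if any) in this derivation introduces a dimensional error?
Step 4

Step 1: E = ½mv² → LHS [L^2 M T^-2], RHS [L^2 M T^-2] ✓
Step 2: E/m = ½v² → LHS [L^2 T^-2], RHS [L^2 T^-2] ✓
Step 3: v² = 2E/m → LHS [L^2 T^-2], RHS [L^2 T^-2] ✓
Step 4: v = 2E/m → LHS [L T^-1], RHS [L^2 T^-2] ✗

The first dimensional inconsistency appears in step 4: v = 2E/m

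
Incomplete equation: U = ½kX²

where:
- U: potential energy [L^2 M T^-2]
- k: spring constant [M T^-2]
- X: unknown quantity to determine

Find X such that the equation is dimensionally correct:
X = x (displacement), dimensions [L]

U has dimensions [L^2 M T^-2]; the rest of the RHS (½k) has dimensions [M T^-2].
So X² must have dimensions [L^2], i.e. X has dimensions [L] — X = x (displacement).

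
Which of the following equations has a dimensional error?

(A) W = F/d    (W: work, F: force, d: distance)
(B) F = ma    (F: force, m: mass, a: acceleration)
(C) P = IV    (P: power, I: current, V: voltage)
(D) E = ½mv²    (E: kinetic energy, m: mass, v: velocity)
(A) W = F/d

The equation (A) W = F/d is dimensionally incorrect.

LHS (W): [L^2 M T^-2]
RHS (F/d): [M T^-2] ✗

The dimensions do not match. The other three equations balance.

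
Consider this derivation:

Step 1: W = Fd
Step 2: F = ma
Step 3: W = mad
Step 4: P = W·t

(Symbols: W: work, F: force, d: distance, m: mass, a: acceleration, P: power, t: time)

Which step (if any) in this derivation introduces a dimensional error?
Step 4

Step 1: W = Fd → LHS [L^2 M T^-2], RHS [L^2 M T^-2] ✓
Step 2: F = ma → LHS [L M T^-2], RHS [L M T^-2] ✓
Step 3: W = mad → LHS [L^2 M T^-2], RHS [L^2 M T^-2] ✓
Step 4: P = W·t → LHS [L^2 M T^-3], RHS [L^2 M T^-1] ✗

The first dimensional inconsistency appears in step 4: P = W·t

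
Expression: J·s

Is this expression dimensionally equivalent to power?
No

The expression J·s has dimensions [L^2 M T^-1], but power has dimensions [L^2 M T^-3].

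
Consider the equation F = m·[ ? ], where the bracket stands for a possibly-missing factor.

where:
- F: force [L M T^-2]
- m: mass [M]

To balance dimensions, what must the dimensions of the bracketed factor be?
[L T^-2] — acceleration (e.g. a)

F has dimensions [L M T^-2]; m has dimensions [M].
The bracketed factor must supply [L M T^-2] / [M] = [L T^-2].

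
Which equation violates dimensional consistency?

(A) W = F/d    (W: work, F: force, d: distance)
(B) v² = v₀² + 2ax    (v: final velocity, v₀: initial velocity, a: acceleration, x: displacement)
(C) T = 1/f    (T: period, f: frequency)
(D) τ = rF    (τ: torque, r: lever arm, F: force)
(A) W = F/d

The equation (A) W = F/d is dimensionally incorrect.

LHS (W): [L^2 M T^-2]
RHS (F/d): [M T^-2] ✗

The dimensions do not match. The other three equations balance.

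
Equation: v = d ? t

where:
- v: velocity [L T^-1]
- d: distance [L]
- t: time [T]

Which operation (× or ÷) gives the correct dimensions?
division (÷): v = d ÷ t

v [L T^-1]; d [L]; t [T].
d × t → [L T] ✗
d ÷ t → [L T^-1] ✓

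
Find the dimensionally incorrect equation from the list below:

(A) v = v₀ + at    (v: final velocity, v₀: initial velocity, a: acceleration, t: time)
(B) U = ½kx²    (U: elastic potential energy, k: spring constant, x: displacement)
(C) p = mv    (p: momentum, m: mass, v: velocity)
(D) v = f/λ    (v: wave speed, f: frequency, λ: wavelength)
(D) v = f/λ

The equation (D) v = f/λ is dimensionally incorrect.

LHS (v): [L T^-1]
RHS (f/λ): [L^-1 T^-1] ✗

The dimensions do not match. The other three equations balance.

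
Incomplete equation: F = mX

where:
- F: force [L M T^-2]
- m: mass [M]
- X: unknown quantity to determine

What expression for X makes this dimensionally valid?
X = a (acceleration), dimensions [L T^-2]

F has dimensions [L M T^-2]; the rest of the RHS (m) has dimensions [M].
So X must have dimensions [L T^-2] — X = a (acceleration).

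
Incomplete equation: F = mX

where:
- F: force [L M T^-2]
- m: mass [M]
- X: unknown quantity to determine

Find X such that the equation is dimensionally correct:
X = a (acceleration), dimensions [L T^-2]

F has dimensions [L M T^-2]; the rest of the RHS (m) has dimensions [M].
So X must have dimensions [L T^-2] — X = a (acceleration).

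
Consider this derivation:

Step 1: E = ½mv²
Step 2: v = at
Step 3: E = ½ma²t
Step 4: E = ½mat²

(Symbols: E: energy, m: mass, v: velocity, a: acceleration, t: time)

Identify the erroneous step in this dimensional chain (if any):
Step 3

Step 1: E = ½mv² → LHS [L^2 M T^-2], RHS [L^2 M T^-2] ✓
Step 2: v = at → LHS [L T^-1], RHS [L T^-1] ✓
Step 3: E = ½ma²t → LHS [L^2 M T^-2], RHS [L^2 M T^-3] ✗

The first dimensional inconsistency appears in step 3: E = ½ma²t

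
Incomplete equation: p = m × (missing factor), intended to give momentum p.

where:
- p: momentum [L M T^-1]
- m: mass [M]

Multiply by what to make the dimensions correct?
v (velocity), dimensions [L T^-1]

p has dimensions [L M T^-1] and m has dimensions [M].
The missing factor must have dimensions [L M T^-1] / [M] = [L T^-1], i.e. velocity (v).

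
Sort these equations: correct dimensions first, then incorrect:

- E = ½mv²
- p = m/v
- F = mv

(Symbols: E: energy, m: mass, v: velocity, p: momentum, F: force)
Dimensionally correct: E = ½mv²
Dimensionally incorrect: p = m/v, F = mv
Ordered (correct first, then incorrect): E = ½mv², p = m/v, F = mv

- E = ½mv²: LHS [L^2 M T^-2], RHS [L^2 M T^-2] → correct ✓
- p = m/v: LHS [L M T^-1], RHS [L^-1 M T] → incorrect ✗
- F = mv: LHS [L M T^-2], RHS [L M T^-1] → incorrect ✗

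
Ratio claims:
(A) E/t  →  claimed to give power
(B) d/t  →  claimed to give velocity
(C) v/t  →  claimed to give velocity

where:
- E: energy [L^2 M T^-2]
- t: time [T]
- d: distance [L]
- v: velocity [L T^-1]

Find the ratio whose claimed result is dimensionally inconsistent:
(C) v/t does not give velocity

(A) E/t: [L^2 M T^-3] = power [L^2 M T^-3] ✓
(B) d/t: [L T^-1] = velocity [L T^-1] ✓
(C) v/t: [L T^-2] ≠ velocity [L T^-1] ✗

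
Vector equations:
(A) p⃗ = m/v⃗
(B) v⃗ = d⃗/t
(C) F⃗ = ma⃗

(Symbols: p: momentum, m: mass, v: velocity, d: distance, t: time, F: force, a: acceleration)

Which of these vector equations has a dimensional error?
(A) p⃗ = m/v⃗

(A) p⃗ = m/v⃗: LHS [L M T^-1], RHS [L^-1 M T] ✗ — momentum is mass times velocity; should be mv⃗ (and division by a vector is undefined)
(B) v⃗ = d⃗/t: LHS [L T^-1], RHS [L T^-1] ✓ — displacement (vector) divided by time (scalar)
(C) F⃗ = ma⃗: LHS [L M T^-2], RHS [L M T^-2] ✓ — Force and acceleration are vectors, mass is a scalar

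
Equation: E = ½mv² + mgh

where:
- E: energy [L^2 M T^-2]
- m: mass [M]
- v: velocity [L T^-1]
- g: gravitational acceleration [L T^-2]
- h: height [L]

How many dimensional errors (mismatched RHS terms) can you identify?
0

LHS E: [L^2 M T^-2]
- ½mv²: [L^2 M T^-2] ✓
- mgh: [L^2 M T^-2] ✓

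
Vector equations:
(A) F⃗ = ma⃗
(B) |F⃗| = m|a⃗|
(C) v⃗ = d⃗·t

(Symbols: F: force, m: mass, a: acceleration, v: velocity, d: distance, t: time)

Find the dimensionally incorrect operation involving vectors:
(C) v⃗ = d⃗·t

(A) F⃗ = ma⃗: LHS [L M T^-2], RHS [L M T^-2] ✓ — Force and acceleration are vectors, mass is a scalar
(B) |F⃗| = m|a⃗|: LHS [L M T^-2], RHS [L M T^-2] ✓ — magnitudes of vectors are scalars
(C) v⃗ = d⃗·t: LHS [L T^-1], RHS [L T] ✗ — velocity is displacement per time; should be d⃗/t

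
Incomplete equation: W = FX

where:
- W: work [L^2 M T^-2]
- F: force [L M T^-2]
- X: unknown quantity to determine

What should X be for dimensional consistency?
X = d (distance), dimensions [L]

W has dimensions [L^2 M T^-2]; the rest of the RHS (F) has dimensions [L M T^-2].
So X must have dimensions [L] — X = d (distance).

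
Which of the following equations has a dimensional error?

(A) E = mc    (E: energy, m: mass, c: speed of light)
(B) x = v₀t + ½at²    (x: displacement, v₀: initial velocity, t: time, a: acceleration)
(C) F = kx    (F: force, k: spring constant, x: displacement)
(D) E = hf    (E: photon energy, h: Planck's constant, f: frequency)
(A) E = mc

The equation (A) E = mc is dimensionally incorrect.

LHS (E): [L^2 M T^-2]
RHS (mc): [L M T^-1] ✗

The dimensions do not match. The other three equations balance.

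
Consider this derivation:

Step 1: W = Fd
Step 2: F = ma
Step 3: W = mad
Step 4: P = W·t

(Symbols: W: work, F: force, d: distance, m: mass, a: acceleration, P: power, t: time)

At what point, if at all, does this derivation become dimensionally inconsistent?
Step 4

Step 1: W = Fd → LHS [L^2 M T^-2], RHS [L^2 M T^-2] ✓
Step 2: F = ma → LHS [L M T^-2], RHS [L M T^-2] ✓
Step 3: W = mad → LHS [L^2 M T^-2], RHS [L^2 M T^-2] ✓
Step 4: P = W·t → LHS [L^2 M T^-3], RHS [L^2 M T^-1] ✗

The first dimensional inconsistency appears in step 4: P = W·t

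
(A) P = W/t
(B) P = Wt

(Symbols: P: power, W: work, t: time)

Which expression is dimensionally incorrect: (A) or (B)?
(B)

(A) P = W/t: LHS [L^2 M T^-3], RHS [L^2 M T^-3] ✓
(B) P = Wt: LHS [L^2 M T^-3], RHS [L^2 M T^-1] ✗

Expression (B) P = Wt is dimensionally incorrect.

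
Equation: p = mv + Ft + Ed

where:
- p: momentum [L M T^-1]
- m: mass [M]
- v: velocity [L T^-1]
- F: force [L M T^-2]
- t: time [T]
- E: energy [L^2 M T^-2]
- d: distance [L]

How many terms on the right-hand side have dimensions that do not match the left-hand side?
1

LHS p: [L M T^-1]
- mv: [L M T^-1] ✓
- Ft: [L M T^-1] ✓
- Ed: [L^3 M T^-2] ✗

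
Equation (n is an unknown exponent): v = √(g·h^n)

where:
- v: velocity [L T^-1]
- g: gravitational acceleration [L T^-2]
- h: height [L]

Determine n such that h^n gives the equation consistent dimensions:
n = 1

v has dimensions [L T^-1]; h has dimensions [L].
With n = 1: √(g·h^1) has dimensions [L T^-1], matching the LHS ✓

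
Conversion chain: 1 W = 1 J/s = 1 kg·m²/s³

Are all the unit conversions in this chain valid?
The chain is correct (no errors).

Correct: Watt is Joule per second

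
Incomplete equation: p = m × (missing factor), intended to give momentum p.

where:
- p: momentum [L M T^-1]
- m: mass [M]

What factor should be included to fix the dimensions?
v (velocity), dimensions [L T^-1]

p has dimensions [L M T^-1] and m has dimensions [M].
The missing factor must have dimensions [L M T^-1] / [M] = [L T^-1], i.e. velocity (v).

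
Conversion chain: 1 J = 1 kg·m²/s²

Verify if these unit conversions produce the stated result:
The chain is correct (no errors).

Correct: Joule is defined as kg·m²/s²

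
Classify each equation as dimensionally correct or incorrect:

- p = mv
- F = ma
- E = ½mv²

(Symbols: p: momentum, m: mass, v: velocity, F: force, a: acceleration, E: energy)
Dimensionally correct: p = mv, F = ma, E = ½mv²
Dimensionally incorrect: none
Ordered (correct first, then incorrect): p = mv, F = ma, E = ½mv²

- p = mv: LHS [L M T^-1], RHS [L M T^-1] → correct ✓
- F = ma: LHS [L M T^-2], RHS [L M T^-2] → correct ✓
- E = ½mv²: LHS [L^2 M T^-2], RHS [L^2 M T^-2] → correct ✓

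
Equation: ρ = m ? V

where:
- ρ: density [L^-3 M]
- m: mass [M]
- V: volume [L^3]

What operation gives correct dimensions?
division (÷): ρ = m ÷ V

ρ [L^-3 M]; m [M]; V [L^3].
m × V → [L^3 M] ✗
m ÷ V → [L^-3 M] ✓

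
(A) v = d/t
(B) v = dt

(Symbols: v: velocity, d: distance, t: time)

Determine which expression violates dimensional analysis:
(B)

(A) v = d/t: LHS [L T^-1], RHS [L T^-1] ✓
(B) v = dt: LHS [L T^-1], RHS [L T] ✗

Expression (B) v = dt is dimensionally incorrect.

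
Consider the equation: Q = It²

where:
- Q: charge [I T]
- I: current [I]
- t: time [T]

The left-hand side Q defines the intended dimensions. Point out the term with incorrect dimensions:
The right-hand side term It²

Q has dimensions [I T], but It² has dimensions [I T^2], so the term It² is dimensionally wrong for Q.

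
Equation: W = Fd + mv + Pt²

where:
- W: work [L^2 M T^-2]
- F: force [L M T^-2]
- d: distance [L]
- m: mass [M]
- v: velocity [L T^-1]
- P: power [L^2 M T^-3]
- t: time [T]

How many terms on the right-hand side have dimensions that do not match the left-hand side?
2

LHS W: [L^2 M T^-2]
- Fd: [L^2 M T^-2] ✓
- mv: [L M T^-1] ✗
- Pt²: [L^2 M T^-1] ✗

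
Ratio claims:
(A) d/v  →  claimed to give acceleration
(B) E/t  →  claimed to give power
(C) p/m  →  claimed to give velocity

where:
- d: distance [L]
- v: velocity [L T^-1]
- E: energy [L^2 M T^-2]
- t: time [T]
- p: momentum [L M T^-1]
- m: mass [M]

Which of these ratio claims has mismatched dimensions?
(A) d/v does not give acceleration

(A) d/v: [T] ≠ acceleration [L T^-2] ✗
(B) E/t: [L^2 M T^-3] = power [L^2 M T^-3] ✓
(C) p/m: [L T^-1] = velocity [L T^-1] ✓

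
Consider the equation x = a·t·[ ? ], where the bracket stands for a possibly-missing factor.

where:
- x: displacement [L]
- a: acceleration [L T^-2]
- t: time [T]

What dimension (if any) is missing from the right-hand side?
[T] — time (e.g. t)

x has dimensions [L]; a·t has dimensions [L T^-1].
The bracketed factor must supply [L] / [L T^-1] = [T].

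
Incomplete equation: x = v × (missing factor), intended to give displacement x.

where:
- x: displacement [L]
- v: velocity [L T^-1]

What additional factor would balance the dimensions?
t (time), dimensions [T]

x has dimensions [L] and v has dimensions [L T^-1].
The missing factor must have dimensions [L] / [L T^-1] = [T], i.e. time (t).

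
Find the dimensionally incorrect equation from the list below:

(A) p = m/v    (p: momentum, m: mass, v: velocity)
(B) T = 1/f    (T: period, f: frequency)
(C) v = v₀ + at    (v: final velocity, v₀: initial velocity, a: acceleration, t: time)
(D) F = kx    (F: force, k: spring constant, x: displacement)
(A) p = m/v

The equation (A) p = m/v is dimensionally incorrect.

LHS (p): [L M T^-1]
RHS (m/v): [L^-1 M T] ✗

The dimensions do not match. The other three equations balance.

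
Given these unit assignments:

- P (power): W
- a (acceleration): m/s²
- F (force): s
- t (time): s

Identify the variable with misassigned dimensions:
F

The variable F (force) should have units N, not s.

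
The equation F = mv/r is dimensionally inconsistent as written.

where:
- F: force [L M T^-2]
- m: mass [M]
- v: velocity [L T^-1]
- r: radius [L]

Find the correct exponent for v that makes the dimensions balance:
The exponent of v should be 2: F = mv^2/r

The LHS F has dimensions [L M T^-2]; v has dimensions [L T^-1].
As written, the RHS mv/r (exponent 1 on v) has dimensions [M T^-1], which does not match.
With exponent 2, the RHS mv^2/r has dimensions [L M T^-2], matching the LHS.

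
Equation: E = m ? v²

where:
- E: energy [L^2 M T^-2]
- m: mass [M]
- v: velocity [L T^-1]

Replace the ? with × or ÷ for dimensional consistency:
multiplication (×): E = m × v²

E [L^2 M T^-2]; m [M]; v² [L^2 T^-2].
m × v² → [L^2 M T^-2] ✓
m ÷ v² → [L^-2 M T^2] ✗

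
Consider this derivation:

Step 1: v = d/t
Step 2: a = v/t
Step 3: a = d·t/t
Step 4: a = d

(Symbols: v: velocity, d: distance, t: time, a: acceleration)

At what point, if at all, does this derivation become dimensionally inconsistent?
Step 3

Step 1: v = d/t → LHS [L T^-1], RHS [L T^-1] ✓
Step 2: a = v/t → LHS [L T^-2], RHS [L T^-2] ✓
Step 3: a = d·t/t → LHS [L T^-2], RHS [L] ✗

The first dimensional inconsistency appears in step 3: a = d·t/t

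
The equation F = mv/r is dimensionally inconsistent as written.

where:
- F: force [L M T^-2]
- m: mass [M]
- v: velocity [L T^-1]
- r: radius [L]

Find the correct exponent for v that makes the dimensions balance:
The exponent of v should be 2: F = mv^2/r

The LHS F has dimensions [L M T^-2]; v has dimensions [L T^-1].
As written, the RHS mv/r (exponent 1 on v) has dimensions [M T^-1], which does not match.
With exponent 2, the RHS mv^2/r has dimensions [L M T^-2], matching the LHS.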